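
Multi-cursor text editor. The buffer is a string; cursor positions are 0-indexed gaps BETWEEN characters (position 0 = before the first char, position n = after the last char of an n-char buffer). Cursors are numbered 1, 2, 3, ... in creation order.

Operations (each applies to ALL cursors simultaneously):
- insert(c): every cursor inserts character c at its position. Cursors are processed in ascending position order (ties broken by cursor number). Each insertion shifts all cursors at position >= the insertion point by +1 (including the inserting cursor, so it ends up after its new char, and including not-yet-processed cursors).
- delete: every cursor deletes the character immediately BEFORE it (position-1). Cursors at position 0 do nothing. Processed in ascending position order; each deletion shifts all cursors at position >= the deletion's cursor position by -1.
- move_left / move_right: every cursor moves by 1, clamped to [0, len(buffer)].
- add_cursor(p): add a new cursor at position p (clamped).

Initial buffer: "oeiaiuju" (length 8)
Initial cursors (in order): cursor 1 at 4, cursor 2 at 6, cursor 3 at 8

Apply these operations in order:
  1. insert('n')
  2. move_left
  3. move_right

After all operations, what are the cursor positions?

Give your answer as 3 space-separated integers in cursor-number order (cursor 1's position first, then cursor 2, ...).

After op 1 (insert('n')): buffer="oeianiunjun" (len 11), cursors c1@5 c2@8 c3@11, authorship ....1..2..3
After op 2 (move_left): buffer="oeianiunjun" (len 11), cursors c1@4 c2@7 c3@10, authorship ....1..2..3
After op 3 (move_right): buffer="oeianiunjun" (len 11), cursors c1@5 c2@8 c3@11, authorship ....1..2..3

Answer: 5 8 11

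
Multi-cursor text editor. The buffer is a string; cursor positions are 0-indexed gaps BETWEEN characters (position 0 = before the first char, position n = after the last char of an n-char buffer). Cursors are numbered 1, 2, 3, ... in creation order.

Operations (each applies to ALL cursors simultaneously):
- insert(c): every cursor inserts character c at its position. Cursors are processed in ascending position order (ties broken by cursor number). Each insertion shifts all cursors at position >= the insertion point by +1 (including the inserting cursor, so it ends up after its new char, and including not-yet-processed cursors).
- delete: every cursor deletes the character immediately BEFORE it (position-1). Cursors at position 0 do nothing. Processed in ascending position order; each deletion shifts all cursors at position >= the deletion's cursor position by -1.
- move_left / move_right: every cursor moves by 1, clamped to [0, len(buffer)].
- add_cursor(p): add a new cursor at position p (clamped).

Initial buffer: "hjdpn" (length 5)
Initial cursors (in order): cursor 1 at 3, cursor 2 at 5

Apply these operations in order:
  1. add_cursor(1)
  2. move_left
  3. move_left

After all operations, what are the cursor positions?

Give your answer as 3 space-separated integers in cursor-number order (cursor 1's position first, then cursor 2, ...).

Answer: 1 3 0

Derivation:
After op 1 (add_cursor(1)): buffer="hjdpn" (len 5), cursors c3@1 c1@3 c2@5, authorship .....
After op 2 (move_left): buffer="hjdpn" (len 5), cursors c3@0 c1@2 c2@4, authorship .....
After op 3 (move_left): buffer="hjdpn" (len 5), cursors c3@0 c1@1 c2@3, authorship .....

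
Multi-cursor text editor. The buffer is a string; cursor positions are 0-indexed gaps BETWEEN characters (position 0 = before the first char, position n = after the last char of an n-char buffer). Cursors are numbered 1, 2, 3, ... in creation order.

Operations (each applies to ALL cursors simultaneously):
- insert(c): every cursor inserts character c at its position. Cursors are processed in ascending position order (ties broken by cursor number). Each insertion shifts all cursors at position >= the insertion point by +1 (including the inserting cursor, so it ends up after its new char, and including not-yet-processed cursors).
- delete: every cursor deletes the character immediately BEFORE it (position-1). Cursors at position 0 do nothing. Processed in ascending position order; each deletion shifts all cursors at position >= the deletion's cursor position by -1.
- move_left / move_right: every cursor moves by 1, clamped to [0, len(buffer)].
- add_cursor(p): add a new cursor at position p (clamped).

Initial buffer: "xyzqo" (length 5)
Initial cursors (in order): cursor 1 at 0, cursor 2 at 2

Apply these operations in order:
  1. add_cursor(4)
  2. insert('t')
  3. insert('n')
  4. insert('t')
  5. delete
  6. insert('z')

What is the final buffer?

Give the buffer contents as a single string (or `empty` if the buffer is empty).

Answer: tnzxytnzzqtnzo

Derivation:
After op 1 (add_cursor(4)): buffer="xyzqo" (len 5), cursors c1@0 c2@2 c3@4, authorship .....
After op 2 (insert('t')): buffer="txytzqto" (len 8), cursors c1@1 c2@4 c3@7, authorship 1..2..3.
After op 3 (insert('n')): buffer="tnxytnzqtno" (len 11), cursors c1@2 c2@6 c3@10, authorship 11..22..33.
After op 4 (insert('t')): buffer="tntxytntzqtnto" (len 14), cursors c1@3 c2@8 c3@13, authorship 111..222..333.
After op 5 (delete): buffer="tnxytnzqtno" (len 11), cursors c1@2 c2@6 c3@10, authorship 11..22..33.
After op 6 (insert('z')): buffer="tnzxytnzzqtnzo" (len 14), cursors c1@3 c2@8 c3@13, authorship 111..222..333.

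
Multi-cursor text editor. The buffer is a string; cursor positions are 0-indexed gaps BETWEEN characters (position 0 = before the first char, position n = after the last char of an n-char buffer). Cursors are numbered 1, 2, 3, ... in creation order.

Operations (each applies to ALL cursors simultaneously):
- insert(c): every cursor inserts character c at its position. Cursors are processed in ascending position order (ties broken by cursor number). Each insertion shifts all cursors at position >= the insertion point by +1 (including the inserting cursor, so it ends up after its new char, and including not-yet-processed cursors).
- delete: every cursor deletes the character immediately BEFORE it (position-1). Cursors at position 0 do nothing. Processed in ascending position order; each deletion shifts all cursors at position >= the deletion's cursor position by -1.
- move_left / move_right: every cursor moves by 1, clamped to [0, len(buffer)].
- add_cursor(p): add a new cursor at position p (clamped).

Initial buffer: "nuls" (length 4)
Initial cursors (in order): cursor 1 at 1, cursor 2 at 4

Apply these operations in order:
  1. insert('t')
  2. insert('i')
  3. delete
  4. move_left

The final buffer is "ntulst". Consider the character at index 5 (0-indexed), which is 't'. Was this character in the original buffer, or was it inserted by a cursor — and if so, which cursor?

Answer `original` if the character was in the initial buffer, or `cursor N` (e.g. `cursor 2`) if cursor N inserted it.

Answer: cursor 2

Derivation:
After op 1 (insert('t')): buffer="ntulst" (len 6), cursors c1@2 c2@6, authorship .1...2
After op 2 (insert('i')): buffer="ntiulsti" (len 8), cursors c1@3 c2@8, authorship .11...22
After op 3 (delete): buffer="ntulst" (len 6), cursors c1@2 c2@6, authorship .1...2
After op 4 (move_left): buffer="ntulst" (len 6), cursors c1@1 c2@5, authorship .1...2
Authorship (.=original, N=cursor N): . 1 . . . 2
Index 5: author = 2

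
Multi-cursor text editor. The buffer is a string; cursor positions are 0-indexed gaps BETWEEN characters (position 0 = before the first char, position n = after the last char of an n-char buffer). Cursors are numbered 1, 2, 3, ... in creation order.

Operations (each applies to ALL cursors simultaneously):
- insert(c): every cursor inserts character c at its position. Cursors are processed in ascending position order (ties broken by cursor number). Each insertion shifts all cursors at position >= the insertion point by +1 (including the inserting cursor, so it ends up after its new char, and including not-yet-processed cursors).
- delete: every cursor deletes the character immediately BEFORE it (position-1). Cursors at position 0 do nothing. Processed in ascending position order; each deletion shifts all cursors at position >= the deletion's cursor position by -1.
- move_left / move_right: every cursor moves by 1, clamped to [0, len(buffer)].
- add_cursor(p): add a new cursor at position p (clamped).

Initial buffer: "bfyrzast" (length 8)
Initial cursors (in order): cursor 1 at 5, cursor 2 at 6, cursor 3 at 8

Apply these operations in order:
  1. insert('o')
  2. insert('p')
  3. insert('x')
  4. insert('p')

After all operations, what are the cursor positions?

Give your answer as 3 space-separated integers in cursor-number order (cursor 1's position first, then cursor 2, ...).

Answer: 9 14 20

Derivation:
After op 1 (insert('o')): buffer="bfyrzoaosto" (len 11), cursors c1@6 c2@8 c3@11, authorship .....1.2..3
After op 2 (insert('p')): buffer="bfyrzopaopstop" (len 14), cursors c1@7 c2@10 c3@14, authorship .....11.22..33
After op 3 (insert('x')): buffer="bfyrzopxaopxstopx" (len 17), cursors c1@8 c2@12 c3@17, authorship .....111.222..333
After op 4 (insert('p')): buffer="bfyrzopxpaopxpstopxp" (len 20), cursors c1@9 c2@14 c3@20, authorship .....1111.2222..3333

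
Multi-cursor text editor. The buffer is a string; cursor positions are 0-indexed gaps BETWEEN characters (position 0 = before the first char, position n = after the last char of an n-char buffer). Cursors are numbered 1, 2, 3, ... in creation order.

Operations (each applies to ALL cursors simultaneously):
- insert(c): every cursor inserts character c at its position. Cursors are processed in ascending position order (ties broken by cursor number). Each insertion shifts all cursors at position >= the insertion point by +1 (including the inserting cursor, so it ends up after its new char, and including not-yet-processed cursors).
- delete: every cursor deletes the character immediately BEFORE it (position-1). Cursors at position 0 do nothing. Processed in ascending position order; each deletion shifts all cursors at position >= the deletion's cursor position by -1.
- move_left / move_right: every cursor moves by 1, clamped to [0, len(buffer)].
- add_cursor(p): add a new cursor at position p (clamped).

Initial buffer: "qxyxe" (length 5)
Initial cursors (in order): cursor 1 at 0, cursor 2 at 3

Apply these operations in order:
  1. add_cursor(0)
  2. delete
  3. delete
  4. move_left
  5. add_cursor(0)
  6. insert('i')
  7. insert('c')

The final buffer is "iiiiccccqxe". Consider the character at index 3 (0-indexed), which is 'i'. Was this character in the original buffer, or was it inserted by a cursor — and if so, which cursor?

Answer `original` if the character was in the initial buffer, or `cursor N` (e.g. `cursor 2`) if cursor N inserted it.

After op 1 (add_cursor(0)): buffer="qxyxe" (len 5), cursors c1@0 c3@0 c2@3, authorship .....
After op 2 (delete): buffer="qxxe" (len 4), cursors c1@0 c3@0 c2@2, authorship ....
After op 3 (delete): buffer="qxe" (len 3), cursors c1@0 c3@0 c2@1, authorship ...
After op 4 (move_left): buffer="qxe" (len 3), cursors c1@0 c2@0 c3@0, authorship ...
After op 5 (add_cursor(0)): buffer="qxe" (len 3), cursors c1@0 c2@0 c3@0 c4@0, authorship ...
After op 6 (insert('i')): buffer="iiiiqxe" (len 7), cursors c1@4 c2@4 c3@4 c4@4, authorship 1234...
After op 7 (insert('c')): buffer="iiiiccccqxe" (len 11), cursors c1@8 c2@8 c3@8 c4@8, authorship 12341234...
Authorship (.=original, N=cursor N): 1 2 3 4 1 2 3 4 . . .
Index 3: author = 4

Answer: cursor 4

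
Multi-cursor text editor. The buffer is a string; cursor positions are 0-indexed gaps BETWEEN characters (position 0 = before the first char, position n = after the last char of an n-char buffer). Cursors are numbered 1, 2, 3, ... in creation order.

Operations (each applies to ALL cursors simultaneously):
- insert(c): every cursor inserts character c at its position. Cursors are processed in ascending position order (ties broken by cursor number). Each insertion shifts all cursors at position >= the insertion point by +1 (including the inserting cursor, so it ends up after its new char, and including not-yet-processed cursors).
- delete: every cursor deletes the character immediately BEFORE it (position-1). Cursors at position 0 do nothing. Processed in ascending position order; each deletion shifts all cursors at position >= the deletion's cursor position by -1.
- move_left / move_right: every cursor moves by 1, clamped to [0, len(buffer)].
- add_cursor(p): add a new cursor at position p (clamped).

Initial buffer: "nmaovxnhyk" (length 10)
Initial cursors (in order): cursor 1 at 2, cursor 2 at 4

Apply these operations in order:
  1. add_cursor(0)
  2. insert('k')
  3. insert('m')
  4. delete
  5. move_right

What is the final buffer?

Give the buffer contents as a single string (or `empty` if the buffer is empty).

After op 1 (add_cursor(0)): buffer="nmaovxnhyk" (len 10), cursors c3@0 c1@2 c2@4, authorship ..........
After op 2 (insert('k')): buffer="knmkaokvxnhyk" (len 13), cursors c3@1 c1@4 c2@7, authorship 3..1..2......
After op 3 (insert('m')): buffer="kmnmkmaokmvxnhyk" (len 16), cursors c3@2 c1@6 c2@10, authorship 33..11..22......
After op 4 (delete): buffer="knmkaokvxnhyk" (len 13), cursors c3@1 c1@4 c2@7, authorship 3..1..2......
After op 5 (move_right): buffer="knmkaokvxnhyk" (len 13), cursors c3@2 c1@5 c2@8, authorship 3..1..2......

Answer: knmkaokvxnhyk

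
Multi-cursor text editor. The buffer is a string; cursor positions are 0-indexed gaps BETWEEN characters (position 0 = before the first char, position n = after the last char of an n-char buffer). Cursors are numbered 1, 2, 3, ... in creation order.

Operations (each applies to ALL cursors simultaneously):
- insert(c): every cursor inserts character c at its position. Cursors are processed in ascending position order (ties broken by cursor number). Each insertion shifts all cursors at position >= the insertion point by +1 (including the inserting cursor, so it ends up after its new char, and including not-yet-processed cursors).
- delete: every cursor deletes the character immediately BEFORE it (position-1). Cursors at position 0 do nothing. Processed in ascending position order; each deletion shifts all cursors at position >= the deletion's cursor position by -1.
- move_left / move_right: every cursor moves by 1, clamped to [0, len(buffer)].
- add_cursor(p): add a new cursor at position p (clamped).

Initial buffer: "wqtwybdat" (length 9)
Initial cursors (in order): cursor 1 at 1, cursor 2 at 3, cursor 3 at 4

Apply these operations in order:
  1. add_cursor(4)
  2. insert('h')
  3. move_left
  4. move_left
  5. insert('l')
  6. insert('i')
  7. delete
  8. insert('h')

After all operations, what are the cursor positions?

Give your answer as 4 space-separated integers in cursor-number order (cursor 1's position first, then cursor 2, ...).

Answer: 2 7 14 14

Derivation:
After op 1 (add_cursor(4)): buffer="wqtwybdat" (len 9), cursors c1@1 c2@3 c3@4 c4@4, authorship .........
After op 2 (insert('h')): buffer="whqthwhhybdat" (len 13), cursors c1@2 c2@5 c3@8 c4@8, authorship .1..2.34.....
After op 3 (move_left): buffer="whqthwhhybdat" (len 13), cursors c1@1 c2@4 c3@7 c4@7, authorship .1..2.34.....
After op 4 (move_left): buffer="whqthwhhybdat" (len 13), cursors c1@0 c2@3 c3@6 c4@6, authorship .1..2.34.....
After op 5 (insert('l')): buffer="lwhqlthwllhhybdat" (len 17), cursors c1@1 c2@5 c3@10 c4@10, authorship 1.1.2.2.3434.....
After op 6 (insert('i')): buffer="liwhqlithwlliihhybdat" (len 21), cursors c1@2 c2@7 c3@14 c4@14, authorship 11.1.22.2.343434.....
After op 7 (delete): buffer="lwhqlthwllhhybdat" (len 17), cursors c1@1 c2@5 c3@10 c4@10, authorship 1.1.2.2.3434.....
After op 8 (insert('h')): buffer="lhwhqlhthwllhhhhybdat" (len 21), cursors c1@2 c2@7 c3@14 c4@14, authorship 11.1.22.2.343434.....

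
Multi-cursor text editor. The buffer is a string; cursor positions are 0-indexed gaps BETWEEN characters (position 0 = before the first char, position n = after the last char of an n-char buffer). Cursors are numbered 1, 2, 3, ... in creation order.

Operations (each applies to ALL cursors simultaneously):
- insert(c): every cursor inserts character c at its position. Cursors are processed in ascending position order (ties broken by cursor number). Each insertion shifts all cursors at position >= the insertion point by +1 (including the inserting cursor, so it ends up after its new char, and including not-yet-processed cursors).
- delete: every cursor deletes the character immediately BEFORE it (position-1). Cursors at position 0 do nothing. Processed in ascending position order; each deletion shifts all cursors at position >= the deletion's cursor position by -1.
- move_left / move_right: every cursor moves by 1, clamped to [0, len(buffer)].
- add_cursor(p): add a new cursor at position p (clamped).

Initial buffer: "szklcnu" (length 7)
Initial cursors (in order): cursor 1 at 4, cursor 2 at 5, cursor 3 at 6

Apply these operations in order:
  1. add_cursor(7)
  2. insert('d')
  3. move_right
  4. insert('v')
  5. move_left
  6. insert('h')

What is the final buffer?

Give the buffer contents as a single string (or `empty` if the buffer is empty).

Answer: szkldchvdnhvduhvdhv

Derivation:
After op 1 (add_cursor(7)): buffer="szklcnu" (len 7), cursors c1@4 c2@5 c3@6 c4@7, authorship .......
After op 2 (insert('d')): buffer="szkldcdndud" (len 11), cursors c1@5 c2@7 c3@9 c4@11, authorship ....1.2.3.4
After op 3 (move_right): buffer="szkldcdndud" (len 11), cursors c1@6 c2@8 c3@10 c4@11, authorship ....1.2.3.4
After op 4 (insert('v')): buffer="szkldcvdnvduvdv" (len 15), cursors c1@7 c2@10 c3@13 c4@15, authorship ....1.12.23.344
After op 5 (move_left): buffer="szkldcvdnvduvdv" (len 15), cursors c1@6 c2@9 c3@12 c4@14, authorship ....1.12.23.344
After op 6 (insert('h')): buffer="szkldchvdnhvduhvdhv" (len 19), cursors c1@7 c2@11 c3@15 c4@18, authorship ....1.112.223.33444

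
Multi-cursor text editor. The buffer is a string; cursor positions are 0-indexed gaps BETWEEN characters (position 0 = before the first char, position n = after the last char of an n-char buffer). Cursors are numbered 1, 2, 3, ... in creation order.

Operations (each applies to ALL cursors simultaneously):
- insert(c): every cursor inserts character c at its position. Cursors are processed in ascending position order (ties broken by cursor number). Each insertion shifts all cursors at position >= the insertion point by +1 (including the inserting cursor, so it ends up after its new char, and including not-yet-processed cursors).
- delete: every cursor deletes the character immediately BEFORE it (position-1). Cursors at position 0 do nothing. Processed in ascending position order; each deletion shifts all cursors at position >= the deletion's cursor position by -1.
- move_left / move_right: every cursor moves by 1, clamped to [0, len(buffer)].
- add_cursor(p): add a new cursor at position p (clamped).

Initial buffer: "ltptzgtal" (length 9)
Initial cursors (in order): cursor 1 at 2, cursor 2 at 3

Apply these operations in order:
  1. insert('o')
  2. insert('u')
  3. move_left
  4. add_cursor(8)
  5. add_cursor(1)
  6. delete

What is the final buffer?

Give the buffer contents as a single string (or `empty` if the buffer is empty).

After op 1 (insert('o')): buffer="ltopotzgtal" (len 11), cursors c1@3 c2@5, authorship ..1.2......
After op 2 (insert('u')): buffer="ltoupoutzgtal" (len 13), cursors c1@4 c2@7, authorship ..11.22......
After op 3 (move_left): buffer="ltoupoutzgtal" (len 13), cursors c1@3 c2@6, authorship ..11.22......
After op 4 (add_cursor(8)): buffer="ltoupoutzgtal" (len 13), cursors c1@3 c2@6 c3@8, authorship ..11.22......
After op 5 (add_cursor(1)): buffer="ltoupoutzgtal" (len 13), cursors c4@1 c1@3 c2@6 c3@8, authorship ..11.22......
After op 6 (delete): buffer="tupuzgtal" (len 9), cursors c4@0 c1@1 c2@3 c3@4, authorship .1.2.....

Answer: tupuzgtal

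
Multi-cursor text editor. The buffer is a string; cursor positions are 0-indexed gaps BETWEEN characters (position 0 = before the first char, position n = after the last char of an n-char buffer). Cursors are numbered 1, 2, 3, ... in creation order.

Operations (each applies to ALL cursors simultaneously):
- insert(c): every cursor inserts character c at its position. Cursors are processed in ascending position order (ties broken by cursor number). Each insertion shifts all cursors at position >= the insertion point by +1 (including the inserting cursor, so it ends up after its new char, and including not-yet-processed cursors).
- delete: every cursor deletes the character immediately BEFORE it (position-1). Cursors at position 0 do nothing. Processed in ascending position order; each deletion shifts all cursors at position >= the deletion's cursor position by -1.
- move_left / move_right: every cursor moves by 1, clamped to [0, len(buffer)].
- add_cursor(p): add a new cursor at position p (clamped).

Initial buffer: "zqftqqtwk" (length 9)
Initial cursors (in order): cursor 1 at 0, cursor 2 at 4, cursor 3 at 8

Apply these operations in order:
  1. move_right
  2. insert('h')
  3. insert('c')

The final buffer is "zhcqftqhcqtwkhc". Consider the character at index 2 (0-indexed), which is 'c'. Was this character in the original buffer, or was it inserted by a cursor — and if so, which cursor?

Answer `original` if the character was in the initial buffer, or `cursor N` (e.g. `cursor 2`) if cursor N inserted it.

After op 1 (move_right): buffer="zqftqqtwk" (len 9), cursors c1@1 c2@5 c3@9, authorship .........
After op 2 (insert('h')): buffer="zhqftqhqtwkh" (len 12), cursors c1@2 c2@7 c3@12, authorship .1....2....3
After op 3 (insert('c')): buffer="zhcqftqhcqtwkhc" (len 15), cursors c1@3 c2@9 c3@15, authorship .11....22....33
Authorship (.=original, N=cursor N): . 1 1 . . . . 2 2 . . . . 3 3
Index 2: author = 1

Answer: cursor 1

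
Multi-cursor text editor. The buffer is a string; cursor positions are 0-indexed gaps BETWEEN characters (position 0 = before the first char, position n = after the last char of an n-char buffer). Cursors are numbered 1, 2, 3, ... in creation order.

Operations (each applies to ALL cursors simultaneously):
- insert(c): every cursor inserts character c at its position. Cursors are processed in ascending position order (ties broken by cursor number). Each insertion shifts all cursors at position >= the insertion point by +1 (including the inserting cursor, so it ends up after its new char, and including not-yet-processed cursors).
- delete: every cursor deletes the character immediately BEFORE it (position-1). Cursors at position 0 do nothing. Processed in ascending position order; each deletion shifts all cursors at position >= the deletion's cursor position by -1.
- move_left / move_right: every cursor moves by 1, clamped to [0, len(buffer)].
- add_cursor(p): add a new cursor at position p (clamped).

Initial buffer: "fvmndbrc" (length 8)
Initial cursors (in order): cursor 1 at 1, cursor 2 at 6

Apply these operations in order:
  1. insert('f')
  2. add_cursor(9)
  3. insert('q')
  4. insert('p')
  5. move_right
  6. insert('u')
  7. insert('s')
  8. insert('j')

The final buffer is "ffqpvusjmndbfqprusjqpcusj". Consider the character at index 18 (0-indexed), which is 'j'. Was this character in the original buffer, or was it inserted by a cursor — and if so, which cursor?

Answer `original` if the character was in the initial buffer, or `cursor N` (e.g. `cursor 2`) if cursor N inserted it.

Answer: cursor 2

Derivation:
After op 1 (insert('f')): buffer="ffvmndbfrc" (len 10), cursors c1@2 c2@8, authorship .1.....2..
After op 2 (add_cursor(9)): buffer="ffvmndbfrc" (len 10), cursors c1@2 c2@8 c3@9, authorship .1.....2..
After op 3 (insert('q')): buffer="ffqvmndbfqrqc" (len 13), cursors c1@3 c2@10 c3@12, authorship .11.....22.3.
After op 4 (insert('p')): buffer="ffqpvmndbfqprqpc" (len 16), cursors c1@4 c2@12 c3@15, authorship .111.....222.33.
After op 5 (move_right): buffer="ffqpvmndbfqprqpc" (len 16), cursors c1@5 c2@13 c3@16, authorship .111.....222.33.
After op 6 (insert('u')): buffer="ffqpvumndbfqpruqpcu" (len 19), cursors c1@6 c2@15 c3@19, authorship .111.1....222.233.3
After op 7 (insert('s')): buffer="ffqpvusmndbfqprusqpcus" (len 22), cursors c1@7 c2@17 c3@22, authorship .111.11....222.2233.33
After op 8 (insert('j')): buffer="ffqpvusjmndbfqprusjqpcusj" (len 25), cursors c1@8 c2@19 c3@25, authorship .111.111....222.22233.333
Authorship (.=original, N=cursor N): . 1 1 1 . 1 1 1 . . . . 2 2 2 . 2 2 2 3 3 . 3 3 3
Index 18: author = 2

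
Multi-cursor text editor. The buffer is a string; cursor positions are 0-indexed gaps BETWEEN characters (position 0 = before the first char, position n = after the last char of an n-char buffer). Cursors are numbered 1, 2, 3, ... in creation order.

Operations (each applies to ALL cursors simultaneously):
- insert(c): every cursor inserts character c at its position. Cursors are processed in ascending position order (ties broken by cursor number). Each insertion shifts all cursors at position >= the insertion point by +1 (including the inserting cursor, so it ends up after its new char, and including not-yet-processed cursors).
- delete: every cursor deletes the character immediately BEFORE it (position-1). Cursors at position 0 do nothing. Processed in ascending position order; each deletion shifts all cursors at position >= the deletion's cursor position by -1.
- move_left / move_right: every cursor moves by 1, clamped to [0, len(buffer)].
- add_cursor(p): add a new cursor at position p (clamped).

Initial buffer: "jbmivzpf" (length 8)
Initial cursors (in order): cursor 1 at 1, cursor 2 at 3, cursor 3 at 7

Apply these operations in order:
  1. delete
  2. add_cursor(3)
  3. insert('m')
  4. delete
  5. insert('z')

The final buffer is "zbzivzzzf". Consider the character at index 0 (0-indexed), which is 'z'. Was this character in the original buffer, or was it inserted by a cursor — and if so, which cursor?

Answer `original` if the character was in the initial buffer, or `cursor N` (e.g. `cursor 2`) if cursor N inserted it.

After op 1 (delete): buffer="bivzf" (len 5), cursors c1@0 c2@1 c3@4, authorship .....
After op 2 (add_cursor(3)): buffer="bivzf" (len 5), cursors c1@0 c2@1 c4@3 c3@4, authorship .....
After op 3 (insert('m')): buffer="mbmivmzmf" (len 9), cursors c1@1 c2@3 c4@6 c3@8, authorship 1.2..4.3.
After op 4 (delete): buffer="bivzf" (len 5), cursors c1@0 c2@1 c4@3 c3@4, authorship .....
After op 5 (insert('z')): buffer="zbzivzzzf" (len 9), cursors c1@1 c2@3 c4@6 c3@8, authorship 1.2..4.3.
Authorship (.=original, N=cursor N): 1 . 2 . . 4 . 3 .
Index 0: author = 1

Answer: cursor 1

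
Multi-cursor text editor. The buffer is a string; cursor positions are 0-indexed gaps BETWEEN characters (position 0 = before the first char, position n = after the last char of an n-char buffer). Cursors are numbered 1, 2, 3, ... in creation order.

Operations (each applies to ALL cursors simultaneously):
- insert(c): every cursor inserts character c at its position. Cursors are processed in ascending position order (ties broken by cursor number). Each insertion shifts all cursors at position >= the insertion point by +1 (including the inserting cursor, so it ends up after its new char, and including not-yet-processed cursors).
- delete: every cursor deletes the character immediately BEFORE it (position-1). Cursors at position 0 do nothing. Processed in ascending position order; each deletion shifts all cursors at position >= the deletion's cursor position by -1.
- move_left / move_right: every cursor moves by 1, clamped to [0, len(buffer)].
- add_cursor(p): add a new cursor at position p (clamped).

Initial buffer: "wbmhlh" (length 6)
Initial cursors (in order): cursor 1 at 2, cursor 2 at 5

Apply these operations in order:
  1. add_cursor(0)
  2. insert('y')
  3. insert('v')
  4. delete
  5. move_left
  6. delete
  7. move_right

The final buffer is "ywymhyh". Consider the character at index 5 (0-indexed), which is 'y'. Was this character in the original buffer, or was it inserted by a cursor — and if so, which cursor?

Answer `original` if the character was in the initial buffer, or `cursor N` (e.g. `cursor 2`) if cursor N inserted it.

After op 1 (add_cursor(0)): buffer="wbmhlh" (len 6), cursors c3@0 c1@2 c2@5, authorship ......
After op 2 (insert('y')): buffer="ywbymhlyh" (len 9), cursors c3@1 c1@4 c2@8, authorship 3..1...2.
After op 3 (insert('v')): buffer="yvwbyvmhlyvh" (len 12), cursors c3@2 c1@6 c2@11, authorship 33..11...22.
After op 4 (delete): buffer="ywbymhlyh" (len 9), cursors c3@1 c1@4 c2@8, authorship 3..1...2.
After op 5 (move_left): buffer="ywbymhlyh" (len 9), cursors c3@0 c1@3 c2@7, authorship 3..1...2.
After op 6 (delete): buffer="ywymhyh" (len 7), cursors c3@0 c1@2 c2@5, authorship 3.1..2.
After op 7 (move_right): buffer="ywymhyh" (len 7), cursors c3@1 c1@3 c2@6, authorship 3.1..2.
Authorship (.=original, N=cursor N): 3 . 1 . . 2 .
Index 5: author = 2

Answer: cursor 2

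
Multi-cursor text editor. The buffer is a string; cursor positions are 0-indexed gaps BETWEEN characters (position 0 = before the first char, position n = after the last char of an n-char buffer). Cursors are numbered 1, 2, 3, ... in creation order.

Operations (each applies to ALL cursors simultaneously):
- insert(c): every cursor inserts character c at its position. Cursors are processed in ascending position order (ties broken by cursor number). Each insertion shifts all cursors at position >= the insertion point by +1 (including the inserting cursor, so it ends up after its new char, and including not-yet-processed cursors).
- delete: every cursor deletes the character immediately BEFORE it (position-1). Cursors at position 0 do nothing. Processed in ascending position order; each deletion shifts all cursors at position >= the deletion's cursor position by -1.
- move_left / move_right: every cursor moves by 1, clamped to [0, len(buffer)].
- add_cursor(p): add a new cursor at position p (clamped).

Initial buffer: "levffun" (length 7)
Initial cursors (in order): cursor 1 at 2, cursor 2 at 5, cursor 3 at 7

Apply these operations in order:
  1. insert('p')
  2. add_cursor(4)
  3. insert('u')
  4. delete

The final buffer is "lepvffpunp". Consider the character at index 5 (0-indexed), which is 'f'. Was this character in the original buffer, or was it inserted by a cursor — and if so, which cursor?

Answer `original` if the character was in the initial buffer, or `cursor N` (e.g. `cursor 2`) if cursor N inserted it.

After op 1 (insert('p')): buffer="lepvffpunp" (len 10), cursors c1@3 c2@7 c3@10, authorship ..1...2..3
After op 2 (add_cursor(4)): buffer="lepvffpunp" (len 10), cursors c1@3 c4@4 c2@7 c3@10, authorship ..1...2..3
After op 3 (insert('u')): buffer="lepuvuffpuunpu" (len 14), cursors c1@4 c4@6 c2@10 c3@14, authorship ..11.4..22..33
After op 4 (delete): buffer="lepvffpunp" (len 10), cursors c1@3 c4@4 c2@7 c3@10, authorship ..1...2..3
Authorship (.=original, N=cursor N): . . 1 . . . 2 . . 3
Index 5: author = original

Answer: original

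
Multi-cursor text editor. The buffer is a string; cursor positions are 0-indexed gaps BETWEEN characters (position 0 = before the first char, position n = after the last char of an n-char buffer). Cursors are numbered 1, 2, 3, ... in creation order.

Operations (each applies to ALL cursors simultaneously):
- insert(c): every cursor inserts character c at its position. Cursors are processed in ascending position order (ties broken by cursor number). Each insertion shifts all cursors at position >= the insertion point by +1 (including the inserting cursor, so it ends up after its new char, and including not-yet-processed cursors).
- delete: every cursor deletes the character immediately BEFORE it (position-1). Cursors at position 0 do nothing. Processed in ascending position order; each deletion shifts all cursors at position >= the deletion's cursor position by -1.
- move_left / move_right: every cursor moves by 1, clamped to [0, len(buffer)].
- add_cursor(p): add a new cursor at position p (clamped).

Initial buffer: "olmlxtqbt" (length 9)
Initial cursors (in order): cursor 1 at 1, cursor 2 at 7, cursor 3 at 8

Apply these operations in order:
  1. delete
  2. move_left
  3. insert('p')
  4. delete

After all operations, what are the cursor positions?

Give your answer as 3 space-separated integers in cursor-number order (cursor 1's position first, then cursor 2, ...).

After op 1 (delete): buffer="lmlxtt" (len 6), cursors c1@0 c2@5 c3@5, authorship ......
After op 2 (move_left): buffer="lmlxtt" (len 6), cursors c1@0 c2@4 c3@4, authorship ......
After op 3 (insert('p')): buffer="plmlxpptt" (len 9), cursors c1@1 c2@7 c3@7, authorship 1....23..
After op 4 (delete): buffer="lmlxtt" (len 6), cursors c1@0 c2@4 c3@4, authorship ......

Answer: 0 4 4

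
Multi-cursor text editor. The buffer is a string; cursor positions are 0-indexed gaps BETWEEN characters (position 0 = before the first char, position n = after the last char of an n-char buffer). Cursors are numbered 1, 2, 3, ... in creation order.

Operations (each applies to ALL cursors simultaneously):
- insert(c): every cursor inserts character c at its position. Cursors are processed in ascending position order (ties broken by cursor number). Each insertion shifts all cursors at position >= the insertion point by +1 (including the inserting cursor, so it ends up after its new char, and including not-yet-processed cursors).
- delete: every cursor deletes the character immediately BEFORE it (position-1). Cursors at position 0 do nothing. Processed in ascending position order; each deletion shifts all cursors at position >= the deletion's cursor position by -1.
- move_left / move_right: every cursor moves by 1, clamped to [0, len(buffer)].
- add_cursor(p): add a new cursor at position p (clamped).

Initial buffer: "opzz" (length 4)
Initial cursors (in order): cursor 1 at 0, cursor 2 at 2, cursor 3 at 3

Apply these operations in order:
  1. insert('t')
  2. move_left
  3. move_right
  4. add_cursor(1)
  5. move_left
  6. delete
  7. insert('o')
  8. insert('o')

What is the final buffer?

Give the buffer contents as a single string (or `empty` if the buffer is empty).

Answer: ooootoootootz

Derivation:
After op 1 (insert('t')): buffer="toptztz" (len 7), cursors c1@1 c2@4 c3@6, authorship 1..2.3.
After op 2 (move_left): buffer="toptztz" (len 7), cursors c1@0 c2@3 c3@5, authorship 1..2.3.
After op 3 (move_right): buffer="toptztz" (len 7), cursors c1@1 c2@4 c3@6, authorship 1..2.3.
After op 4 (add_cursor(1)): buffer="toptztz" (len 7), cursors c1@1 c4@1 c2@4 c3@6, authorship 1..2.3.
After op 5 (move_left): buffer="toptztz" (len 7), cursors c1@0 c4@0 c2@3 c3@5, authorship 1..2.3.
After op 6 (delete): buffer="tottz" (len 5), cursors c1@0 c4@0 c2@2 c3@3, authorship 1.23.
After op 7 (insert('o')): buffer="ootoototz" (len 9), cursors c1@2 c4@2 c2@5 c3@7, authorship 141.2233.
After op 8 (insert('o')): buffer="ooootoootootz" (len 13), cursors c1@4 c4@4 c2@8 c3@11, authorship 14141.222333.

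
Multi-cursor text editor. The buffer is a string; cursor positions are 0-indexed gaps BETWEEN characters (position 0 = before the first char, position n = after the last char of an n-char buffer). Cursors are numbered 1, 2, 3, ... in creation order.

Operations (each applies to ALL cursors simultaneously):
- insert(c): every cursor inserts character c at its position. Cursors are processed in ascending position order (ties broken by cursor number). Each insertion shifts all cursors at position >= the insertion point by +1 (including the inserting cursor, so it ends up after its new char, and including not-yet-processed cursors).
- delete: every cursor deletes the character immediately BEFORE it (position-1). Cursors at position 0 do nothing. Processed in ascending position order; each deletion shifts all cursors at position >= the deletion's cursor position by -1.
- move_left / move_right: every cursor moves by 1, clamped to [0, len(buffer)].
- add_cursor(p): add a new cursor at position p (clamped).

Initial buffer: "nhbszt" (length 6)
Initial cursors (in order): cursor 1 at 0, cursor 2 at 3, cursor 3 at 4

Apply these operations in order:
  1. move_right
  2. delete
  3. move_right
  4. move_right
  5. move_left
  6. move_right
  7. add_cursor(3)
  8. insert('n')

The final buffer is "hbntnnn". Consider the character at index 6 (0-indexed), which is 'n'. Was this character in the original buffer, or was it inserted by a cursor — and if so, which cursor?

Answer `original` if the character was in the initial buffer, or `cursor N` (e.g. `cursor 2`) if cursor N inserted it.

Answer: cursor 4

Derivation:
After op 1 (move_right): buffer="nhbszt" (len 6), cursors c1@1 c2@4 c3@5, authorship ......
After op 2 (delete): buffer="hbt" (len 3), cursors c1@0 c2@2 c3@2, authorship ...
After op 3 (move_right): buffer="hbt" (len 3), cursors c1@1 c2@3 c3@3, authorship ...
After op 4 (move_right): buffer="hbt" (len 3), cursors c1@2 c2@3 c3@3, authorship ...
After op 5 (move_left): buffer="hbt" (len 3), cursors c1@1 c2@2 c3@2, authorship ...
After op 6 (move_right): buffer="hbt" (len 3), cursors c1@2 c2@3 c3@3, authorship ...
After op 7 (add_cursor(3)): buffer="hbt" (len 3), cursors c1@2 c2@3 c3@3 c4@3, authorship ...
After op 8 (insert('n')): buffer="hbntnnn" (len 7), cursors c1@3 c2@7 c3@7 c4@7, authorship ..1.234
Authorship (.=original, N=cursor N): . . 1 . 2 3 4
Index 6: author = 4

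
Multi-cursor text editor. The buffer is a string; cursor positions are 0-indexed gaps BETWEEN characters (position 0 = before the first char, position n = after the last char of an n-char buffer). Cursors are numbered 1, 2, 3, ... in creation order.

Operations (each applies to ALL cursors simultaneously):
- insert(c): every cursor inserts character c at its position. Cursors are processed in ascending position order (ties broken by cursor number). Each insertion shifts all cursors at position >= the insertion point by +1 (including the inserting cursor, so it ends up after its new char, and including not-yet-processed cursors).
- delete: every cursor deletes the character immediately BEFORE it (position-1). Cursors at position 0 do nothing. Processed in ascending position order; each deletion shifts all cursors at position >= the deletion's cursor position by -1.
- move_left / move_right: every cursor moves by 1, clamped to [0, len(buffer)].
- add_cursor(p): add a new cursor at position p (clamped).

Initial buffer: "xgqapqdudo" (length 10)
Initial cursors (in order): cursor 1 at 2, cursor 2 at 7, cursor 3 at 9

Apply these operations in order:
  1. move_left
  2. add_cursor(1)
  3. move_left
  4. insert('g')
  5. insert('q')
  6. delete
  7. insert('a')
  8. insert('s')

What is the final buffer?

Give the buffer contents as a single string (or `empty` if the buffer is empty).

After op 1 (move_left): buffer="xgqapqdudo" (len 10), cursors c1@1 c2@6 c3@8, authorship ..........
After op 2 (add_cursor(1)): buffer="xgqapqdudo" (len 10), cursors c1@1 c4@1 c2@6 c3@8, authorship ..........
After op 3 (move_left): buffer="xgqapqdudo" (len 10), cursors c1@0 c4@0 c2@5 c3@7, authorship ..........
After op 4 (insert('g')): buffer="ggxgqapgqdgudo" (len 14), cursors c1@2 c4@2 c2@8 c3@11, authorship 14.....2..3...
After op 5 (insert('q')): buffer="ggqqxgqapgqqdgqudo" (len 18), cursors c1@4 c4@4 c2@11 c3@15, authorship 1414.....22..33...
After op 6 (delete): buffer="ggxgqapgqdgudo" (len 14), cursors c1@2 c4@2 c2@8 c3@11, authorship 14.....2..3...
After op 7 (insert('a')): buffer="ggaaxgqapgaqdgaudo" (len 18), cursors c1@4 c4@4 c2@11 c3@15, authorship 1414.....22..33...
After op 8 (insert('s')): buffer="ggaassxgqapgasqdgasudo" (len 22), cursors c1@6 c4@6 c2@14 c3@19, authorship 141414.....222..333...

Answer: ggaassxgqapgasqdgasudo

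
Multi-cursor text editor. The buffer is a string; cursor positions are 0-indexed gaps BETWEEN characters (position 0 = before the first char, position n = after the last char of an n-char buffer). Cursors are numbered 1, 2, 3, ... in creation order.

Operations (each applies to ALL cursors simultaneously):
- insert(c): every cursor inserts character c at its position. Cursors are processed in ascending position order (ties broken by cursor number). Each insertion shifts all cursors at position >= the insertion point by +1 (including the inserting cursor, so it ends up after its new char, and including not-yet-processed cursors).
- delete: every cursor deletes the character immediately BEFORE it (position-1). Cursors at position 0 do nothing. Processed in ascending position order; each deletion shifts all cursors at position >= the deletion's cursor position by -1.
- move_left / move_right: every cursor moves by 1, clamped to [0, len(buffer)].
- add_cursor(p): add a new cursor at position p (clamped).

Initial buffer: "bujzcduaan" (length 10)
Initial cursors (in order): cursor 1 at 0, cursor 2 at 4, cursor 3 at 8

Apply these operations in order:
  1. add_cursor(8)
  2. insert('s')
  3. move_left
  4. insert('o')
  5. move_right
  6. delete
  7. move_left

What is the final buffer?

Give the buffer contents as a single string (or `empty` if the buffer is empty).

After op 1 (add_cursor(8)): buffer="bujzcduaan" (len 10), cursors c1@0 c2@4 c3@8 c4@8, authorship ..........
After op 2 (insert('s')): buffer="sbujzscduassan" (len 14), cursors c1@1 c2@6 c3@12 c4@12, authorship 1....2....34..
After op 3 (move_left): buffer="sbujzscduassan" (len 14), cursors c1@0 c2@5 c3@11 c4@11, authorship 1....2....34..
After op 4 (insert('o')): buffer="osbujzoscduasoosan" (len 18), cursors c1@1 c2@7 c3@15 c4@15, authorship 11....22....3344..
After op 5 (move_right): buffer="osbujzoscduasoosan" (len 18), cursors c1@2 c2@8 c3@16 c4@16, authorship 11....22....3344..
After op 6 (delete): buffer="obujzocduasoan" (len 14), cursors c1@1 c2@6 c3@12 c4@12, authorship 1....2....33..
After op 7 (move_left): buffer="obujzocduasoan" (len 14), cursors c1@0 c2@5 c3@11 c4@11, authorship 1....2....33..

Answer: obujzocduasoan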